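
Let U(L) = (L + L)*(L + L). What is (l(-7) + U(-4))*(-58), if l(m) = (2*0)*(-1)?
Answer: -3712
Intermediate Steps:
U(L) = 4*L² (U(L) = (2*L)*(2*L) = 4*L²)
l(m) = 0 (l(m) = 0*(-1) = 0)
(l(-7) + U(-4))*(-58) = (0 + 4*(-4)²)*(-58) = (0 + 4*16)*(-58) = (0 + 64)*(-58) = 64*(-58) = -3712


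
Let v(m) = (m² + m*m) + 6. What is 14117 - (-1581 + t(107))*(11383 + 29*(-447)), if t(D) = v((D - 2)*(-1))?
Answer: 32364617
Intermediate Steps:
v(m) = 6 + 2*m² (v(m) = (m² + m²) + 6 = 2*m² + 6 = 6 + 2*m²)
t(D) = 6 + 2*(2 - D)² (t(D) = 6 + 2*((D - 2)*(-1))² = 6 + 2*((-2 + D)*(-1))² = 6 + 2*(2 - D)²)
14117 - (-1581 + t(107))*(11383 + 29*(-447)) = 14117 - (-1581 + (6 + 2*(-2 + 107)²))*(11383 + 29*(-447)) = 14117 - (-1581 + (6 + 2*105²))*(11383 - 12963) = 14117 - (-1581 + (6 + 2*11025))*(-1580) = 14117 - (-1581 + (6 + 22050))*(-1580) = 14117 - (-1581 + 22056)*(-1580) = 14117 - 20475*(-1580) = 14117 - 1*(-32350500) = 14117 + 32350500 = 32364617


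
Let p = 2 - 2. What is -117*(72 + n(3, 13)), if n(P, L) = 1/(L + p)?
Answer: -8433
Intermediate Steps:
p = 0
n(P, L) = 1/L (n(P, L) = 1/(L + 0) = 1/L)
-117*(72 + n(3, 13)) = -117*(72 + 1/13) = -117*937/13 = -8433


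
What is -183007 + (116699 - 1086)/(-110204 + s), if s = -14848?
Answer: -22885506977/125052 ≈ -1.8301e+5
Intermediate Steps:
-183007 + (116699 - 1086)/(-110204 + s) = -183007 + (116699 - 1086)/(-110204 - 14848) = -183007 + 115613/(-125052) = -183007 + 115613*(-1/125052) = -183007 - 115613/125052 = -22885506977/125052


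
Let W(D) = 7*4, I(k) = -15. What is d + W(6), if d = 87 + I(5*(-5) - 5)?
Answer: 100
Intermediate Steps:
W(D) = 28
d = 72 (d = 87 - 15 = 72)
d + W(6) = 72 + 28 = 100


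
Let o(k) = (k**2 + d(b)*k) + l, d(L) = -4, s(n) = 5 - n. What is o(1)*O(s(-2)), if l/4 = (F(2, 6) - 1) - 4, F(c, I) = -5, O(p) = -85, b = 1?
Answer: 3655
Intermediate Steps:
l = -40 (l = 4*((-5 - 1) - 4) = 4*(-6 - 4) = 4*(-10) = -40)
o(k) = -40 + k**2 - 4*k (o(k) = (k**2 - 4*k) - 40 = -40 + k**2 - 4*k)
o(1)*O(s(-2)) = (-40 + 1**2 - 4*1)*(-85) = (-40 + 1 - 4)*(-85) = -43*(-85) = 3655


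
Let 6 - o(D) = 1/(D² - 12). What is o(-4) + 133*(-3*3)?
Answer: -4765/4 ≈ -1191.3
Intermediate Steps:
o(D) = 6 - 1/(-12 + D²) (o(D) = 6 - 1/(D² - 12) = 6 - 1/(-12 + D²))
o(-4) + 133*(-3*3) = (-73 + 6*(-4)²)/(-12 + (-4)²) + 133*(-3*3) = (-73 + 6*16)/(-12 + 16) + 133*(-9) = (-73 + 96)/4 - 1197 = (¼)*23 - 1197 = 23/4 - 1197 = -4765/4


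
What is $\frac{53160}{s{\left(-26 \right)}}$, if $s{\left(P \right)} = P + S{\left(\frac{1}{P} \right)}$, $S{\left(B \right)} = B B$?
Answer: $- \frac{7187232}{3515} \approx -2044.7$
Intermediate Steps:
$S{\left(B \right)} = B^{2}$
$s{\left(P \right)} = P + \frac{1}{P^{2}}$ ($s{\left(P \right)} = P + \left(\frac{1}{P}\right)^{2} = P + \frac{1}{P^{2}}$)
$\frac{53160}{s{\left(-26 \right)}} = \frac{53160}{-26 + \frac{1}{676}} = \frac{53160}{- \frac{17575}{676}} = 53160 \left(- \frac{676}{17575}\right) = - \frac{7187232}{3515}$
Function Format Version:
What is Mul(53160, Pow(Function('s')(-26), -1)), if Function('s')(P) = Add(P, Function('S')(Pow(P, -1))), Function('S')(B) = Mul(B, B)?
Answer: Rational(-7187232, 3515) ≈ -2044.7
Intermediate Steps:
Function('S')(B) = Pow(B, 2)
Function('s')(P) = Add(P, Pow(P, -2)) (Function('s')(P) = Add(P, Pow(Pow(P, -1), 2)) = Add(P, Pow(P, -2)))
Mul(53160, Pow(Function('s')(-26), -1)) = Mul(53160, Pow(Add(-26, Pow(-26, -2)), -1)) = Mul(53160, Pow(Add(-26, Rational(1, 676)), -1)) = Mul(53160, Pow(Rational(-17575, 676), -1)) = Mul(53160, Rational(-676, 17575)) = Rational(-7187232, 3515)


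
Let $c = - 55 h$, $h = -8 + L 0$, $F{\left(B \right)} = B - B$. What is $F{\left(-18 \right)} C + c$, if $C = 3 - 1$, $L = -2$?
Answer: $440$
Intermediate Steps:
$F{\left(B \right)} = 0$
$C = 2$ ($C = 3 - 1 = 2$)
$h = -8$ ($h = -8 - 0 = -8 + 0 = -8$)
$c = 440$ ($c = \left(-55\right) \left(-8\right) = 440$)
$F{\left(-18 \right)} C + c = 0 \cdot 2 + 440 = 0 + 440 = 440$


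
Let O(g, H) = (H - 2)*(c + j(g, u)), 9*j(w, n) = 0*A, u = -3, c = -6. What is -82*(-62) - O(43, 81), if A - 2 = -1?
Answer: 5558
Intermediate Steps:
A = 1 (A = 2 - 1 = 1)
j(w, n) = 0 (j(w, n) = (0*1)/9 = (1/9)*0 = 0)
O(g, H) = 12 - 6*H (O(g, H) = (H - 2)*(-6 + 0) = (-2 + H)*(-6) = 12 - 6*H)
-82*(-62) - O(43, 81) = -82*(-62) - (12 - 6*81) = 5084 - (12 - 486) = 5084 - 1*(-474) = 5084 + 474 = 5558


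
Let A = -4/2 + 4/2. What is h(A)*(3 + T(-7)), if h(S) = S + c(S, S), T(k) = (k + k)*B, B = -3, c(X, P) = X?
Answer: 0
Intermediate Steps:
A = 0 (A = -4*½ + 4*(½) = -2 + 2 = 0)
T(k) = -6*k (T(k) = (k + k)*(-3) = (2*k)*(-3) = -6*k)
h(S) = 2*S (h(S) = S + S = 2*S)
h(A)*(3 + T(-7)) = (2*0)*(3 - 6*(-7)) = 0*(3 + 42) = 0*45 = 0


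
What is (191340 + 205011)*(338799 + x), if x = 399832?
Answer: 292757135481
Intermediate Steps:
(191340 + 205011)*(338799 + x) = (191340 + 205011)*(338799 + 399832) = 396351*738631 = 292757135481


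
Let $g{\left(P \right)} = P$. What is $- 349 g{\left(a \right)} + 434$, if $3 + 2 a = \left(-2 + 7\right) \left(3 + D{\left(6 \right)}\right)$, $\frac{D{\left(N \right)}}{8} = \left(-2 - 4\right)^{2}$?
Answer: $-252940$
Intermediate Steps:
$D{\left(N \right)} = 288$ ($D{\left(N \right)} = 8 \left(-2 - 4\right)^{2} = 8 \left(-6\right)^{2} = 8 \cdot 36 = 288$)
$a = 726$ ($a = - \frac{3}{2} + \frac{\left(-2 + 7\right) \left(3 + 288\right)}{2} = - \frac{3}{2} + \frac{5 \cdot 291}{2} = - \frac{3}{2} + \frac{1}{2} \cdot 1455 = - \frac{3}{2} + \frac{1455}{2} = 726$)
$- 349 g{\left(a \right)} + 434 = \left(-349\right) 726 + 434 = -253374 + 434 = -252940$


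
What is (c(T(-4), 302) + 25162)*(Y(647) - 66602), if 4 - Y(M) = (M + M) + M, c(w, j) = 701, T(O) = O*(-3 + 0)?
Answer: -1772624157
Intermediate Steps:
T(O) = -3*O (T(O) = O*(-3) = -3*O)
Y(M) = 4 - 3*M (Y(M) = 4 - ((M + M) + M) = 4 - (2*M + M) = 4 - 3*M)
(c(T(-4), 302) + 25162)*(Y(647) - 66602) = (701 + 25162)*((4 - 3*647) - 66602) = 25863*((4 - 1941) - 66602) = 25863*(-1937 - 66602) = 25863*(-68539) = -1772624157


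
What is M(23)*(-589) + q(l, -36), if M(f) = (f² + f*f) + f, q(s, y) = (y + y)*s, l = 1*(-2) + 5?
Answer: -636925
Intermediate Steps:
l = 3 (l = -2 + 5 = 3)
q(s, y) = 2*s*y (q(s, y) = (2*y)*s = 2*s*y)
M(f) = f + 2*f² (M(f) = (f² + f²) + f = 2*f² + f = f + 2*f²)
M(23)*(-589) + q(l, -36) = (23*(1 + 2*23))*(-589) + 2*3*(-36) = (23*(1 + 46))*(-589) - 216 = (23*47)*(-589) - 216 = 1081*(-589) - 216 = -636709 - 216 = -636925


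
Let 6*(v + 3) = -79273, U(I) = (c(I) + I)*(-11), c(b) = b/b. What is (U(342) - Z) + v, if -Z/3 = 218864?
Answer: 3837623/6 ≈ 6.3960e+5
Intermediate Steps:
c(b) = 1
U(I) = -11 - 11*I (U(I) = (1 + I)*(-11) = -11 - 11*I)
v = -79291/6 (v = -3 + (⅙)*(-79273) = -3 - 79273/6 = -79291/6 ≈ -13215.)
Z = -656592 (Z = -3*218864 = -656592)
(U(342) - Z) + v = ((-11 - 11*342) - 1*(-656592)) - 79291/6 = ((-11 - 3762) + 656592) - 79291/6 = (-3773 + 656592) - 79291/6 = 652819 - 79291/6 = 3837623/6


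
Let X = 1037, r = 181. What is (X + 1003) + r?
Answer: 2221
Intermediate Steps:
(X + 1003) + r = (1037 + 1003) + 181 = 2040 + 181 = 2221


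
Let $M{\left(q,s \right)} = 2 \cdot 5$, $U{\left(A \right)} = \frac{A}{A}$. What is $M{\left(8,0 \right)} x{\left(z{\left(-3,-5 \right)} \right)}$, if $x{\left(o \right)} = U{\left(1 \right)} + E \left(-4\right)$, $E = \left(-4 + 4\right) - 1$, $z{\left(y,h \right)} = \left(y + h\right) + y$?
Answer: $50$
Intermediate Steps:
$z{\left(y,h \right)} = h + 2 y$ ($z{\left(y,h \right)} = \left(h + y\right) + y = h + 2 y$)
$U{\left(A \right)} = 1$
$E = -1$ ($E = 0 - 1 = -1$)
$M{\left(q,s \right)} = 10$
$x{\left(o \right)} = 5$ ($x{\left(o \right)} = 1 - -4 = 1 + 4 = 5$)
$M{\left(8,0 \right)} x{\left(z{\left(-3,-5 \right)} \right)} = 10 \cdot 5 = 50$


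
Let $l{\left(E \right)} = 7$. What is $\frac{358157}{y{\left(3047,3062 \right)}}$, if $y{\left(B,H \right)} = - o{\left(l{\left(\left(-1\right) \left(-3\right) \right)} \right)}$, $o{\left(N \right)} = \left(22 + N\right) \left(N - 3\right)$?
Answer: $- \frac{358157}{116} \approx -3087.6$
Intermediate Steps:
$o{\left(N \right)} = \left(-3 + N\right) \left(22 + N\right)$ ($o{\left(N \right)} = \left(22 + N\right) \left(-3 + N\right) = \left(-3 + N\right) \left(22 + N\right)$)
$y{\left(B,H \right)} = -116$ ($y{\left(B,H \right)} = - (-66 + 7^{2} + 19 \cdot 7) = - (-66 + 49 + 133) = \left(-1\right) 116 = -116$)
$\frac{358157}{y{\left(3047,3062 \right)}} = \frac{358157}{-116} = 358157 \left(- \frac{1}{116}\right) = - \frac{358157}{116}$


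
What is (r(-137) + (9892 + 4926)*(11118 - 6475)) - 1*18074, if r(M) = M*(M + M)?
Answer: 68819438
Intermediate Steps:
r(M) = 2*M² (r(M) = M*(2*M) = 2*M²)
(r(-137) + (9892 + 4926)*(11118 - 6475)) - 1*18074 = (2*(-137)² + (9892 + 4926)*(11118 - 6475)) - 1*18074 = (2*18769 + 14818*4643) - 18074 = (37538 + 68799974) - 18074 = 68837512 - 18074 = 68819438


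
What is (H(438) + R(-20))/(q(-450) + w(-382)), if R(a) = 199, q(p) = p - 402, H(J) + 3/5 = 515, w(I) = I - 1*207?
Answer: -3567/7205 ≈ -0.49507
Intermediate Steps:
w(I) = -207 + I (w(I) = I - 207 = -207 + I)
H(J) = 2572/5 (H(J) = -3/5 + 515 = 2572/5)
q(p) = -402 + p
(H(438) + R(-20))/(q(-450) + w(-382)) = (2572/5 + 199)/((-402 - 450) + (-207 - 382)) = 3567/(5*(-852 - 589)) = (3567/5)/(-1441) = (3567/5)*(-1/1441) = -3567/7205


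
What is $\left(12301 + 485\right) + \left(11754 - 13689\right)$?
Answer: $10851$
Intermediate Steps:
$\left(12301 + 485\right) + \left(11754 - 13689\right) = 12786 - 1935 = 10851$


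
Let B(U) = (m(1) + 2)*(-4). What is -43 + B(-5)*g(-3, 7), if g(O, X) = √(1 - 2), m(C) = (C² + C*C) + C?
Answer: -43 - 20*I ≈ -43.0 - 20.0*I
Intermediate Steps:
m(C) = C + 2*C² (m(C) = (C² + C²) + C = 2*C² + C = C + 2*C²)
g(O, X) = I (g(O, X) = √(-1) = I)
B(U) = -20 (B(U) = (1*(1 + 2*1) + 2)*(-4) = (1*(1 + 2) + 2)*(-4) = (1*3 + 2)*(-4) = (3 + 2)*(-4) = 5*(-4) = -20)
-43 + B(-5)*g(-3, 7) = -43 - 20*I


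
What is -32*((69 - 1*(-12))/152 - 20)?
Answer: 11836/19 ≈ 622.95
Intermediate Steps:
-32*((69 - 1*(-12))/152 - 20) = -32*((69 + 12)*(1/152) - 20) = -32*(81*(1/152) - 20) = -32*(81/152 - 20) = -32*(-2959/152) = 11836/19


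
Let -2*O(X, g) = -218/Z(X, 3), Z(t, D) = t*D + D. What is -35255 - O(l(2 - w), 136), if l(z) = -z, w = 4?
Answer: -317404/9 ≈ -35267.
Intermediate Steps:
Z(t, D) = D + D*t (Z(t, D) = D*t + D = D + D*t)
O(X, g) = 109/(3 + 3*X) (O(X, g) = -(-109)/(3*(1 + X)) = -(-109)/(3 + 3*X) = 109/(3 + 3*X))
-35255 - O(l(2 - w), 136) = -35255 - 109/(3*(1 - (2 - 1*4))) = -35255 - 109/(3*(1 - (2 - 4))) = -35255 - 109/(3*(1 - 1*(-2))) = -35255 - 109/(3*(1 + 2)) = -35255 - 109/(3*3) = -35255 - 1*109/9 = -35255 - 109/9 = -317404/9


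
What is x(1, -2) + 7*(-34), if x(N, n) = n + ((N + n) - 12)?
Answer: -253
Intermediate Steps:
x(N, n) = -12 + N + 2*n (x(N, n) = n + (-12 + N + n) = -12 + N + 2*n)
x(1, -2) + 7*(-34) = (-12 + 1 + 2*(-2)) + 7*(-34) = (-12 + 1 - 4) - 238 = -15 - 238 = -253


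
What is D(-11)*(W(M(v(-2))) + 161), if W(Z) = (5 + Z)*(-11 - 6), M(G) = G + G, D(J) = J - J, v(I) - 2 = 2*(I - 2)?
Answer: 0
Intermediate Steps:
v(I) = -2 + 2*I (v(I) = 2 + 2*(I - 2) = 2 + 2*(-2 + I) = 2 + (-4 + 2*I) = -2 + 2*I)
D(J) = 0
M(G) = 2*G
W(Z) = -85 - 17*Z (W(Z) = (5 + Z)*(-17) = -85 - 17*Z)
D(-11)*(W(M(v(-2))) + 161) = 0*((-85 - 34*(-2 + 2*(-2))) + 161) = 0*((-85 - 34*(-2 - 4)) + 161) = 0*((-85 - 34*(-6)) + 161) = 0*((-85 - 17*(-12)) + 161) = 0*((-85 + 204) + 161) = 0*(119 + 161) = 0*280 = 0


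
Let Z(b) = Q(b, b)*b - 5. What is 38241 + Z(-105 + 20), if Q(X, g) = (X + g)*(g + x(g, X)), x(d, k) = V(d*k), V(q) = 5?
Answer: -1117764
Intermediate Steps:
x(d, k) = 5
Q(X, g) = (5 + g)*(X + g) (Q(X, g) = (X + g)*(g + 5) = (X + g)*(5 + g) = (5 + g)*(X + g))
Z(b) = -5 + b*(2*b² + 10*b) (Z(b) = (b² + 5*b + 5*b + b*b)*b - 5 = (b² + 5*b + 5*b + b²)*b - 5 = (2*b² + 10*b)*b - 5 = b*(2*b² + 10*b) - 5 = -5 + b*(2*b² + 10*b))
38241 + Z(-105 + 20) = 38241 + (-5 + 2*(-105 + 20)²*(5 + (-105 + 20))) = 38241 + (-5 + 2*(-85)²*(5 - 85)) = 38241 + (-5 + 2*7225*(-80)) = 38241 + (-5 - 1156000) = 38241 - 1156005 = -1117764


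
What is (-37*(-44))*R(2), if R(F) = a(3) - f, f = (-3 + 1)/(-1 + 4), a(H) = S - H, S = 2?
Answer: -1628/3 ≈ -542.67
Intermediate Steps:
a(H) = 2 - H
f = -2/3 ≈ -0.66667
R(F) = -1/3 (R(F) = (2 - 1*3) - 1*(-2/3) = (2 - 3) + 2/3 = -1 + 2/3 = -1/3)
(-37*(-44))*R(2) = -37*(-44)*(-1/3) = 1628*(-1/3) = -1628/3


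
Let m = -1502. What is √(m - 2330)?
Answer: 2*I*√958 ≈ 61.903*I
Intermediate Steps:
√(m - 2330) = √(-1502 - 2330) = √(-3832) = 2*I*√958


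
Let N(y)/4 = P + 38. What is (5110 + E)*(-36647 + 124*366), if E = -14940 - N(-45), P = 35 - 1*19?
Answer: -87771902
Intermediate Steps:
P = 16 (P = 35 - 19 = 16)
N(y) = 216 (N(y) = 4*(16 + 38) = 4*54 = 216)
E = -15156 (E = -14940 - 1*216 = -14940 - 216 = -15156)
(5110 + E)*(-36647 + 124*366) = (5110 - 15156)*(-36647 + 124*366) = -10046*(-36647 + 45384) = -10046*8737 = -87771902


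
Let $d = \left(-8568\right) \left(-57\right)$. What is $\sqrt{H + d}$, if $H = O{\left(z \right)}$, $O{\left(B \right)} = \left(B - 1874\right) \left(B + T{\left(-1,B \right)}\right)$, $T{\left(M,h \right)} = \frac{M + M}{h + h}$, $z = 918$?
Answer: $\frac{i \sqrt{9111507510}}{153} \approx 623.88 i$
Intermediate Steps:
$d = 488376$
$T{\left(M,h \right)} = \frac{M}{h}$ ($T{\left(M,h \right)} = \frac{2 M}{2 h} = 2 M \frac{1}{2 h} = \frac{M}{h}$)
$O{\left(B \right)} = \left(-1874 + B\right) \left(B - \frac{1}{B}\right)$ ($O{\left(B \right)} = \left(B - 1874\right) \left(B - \frac{1}{B}\right) = \left(-1874 + B\right) \left(B - \frac{1}{B}\right)$)
$H = - \frac{402821594}{459}$ ($H = -1 + 918^{2} - 1720332 + \frac{1874}{918} = -1 + 842724 - 1720332 + 1874 \cdot \frac{1}{918} = -1 + 842724 - 1720332 + \frac{937}{459} = - \frac{402821594}{459} \approx -8.7761 \cdot 10^{5}$)
$\sqrt{H + d} = \sqrt{- \frac{402821594}{459} + 488376} = \sqrt{- \frac{178657010}{459}} = \frac{i \sqrt{9111507510}}{153}$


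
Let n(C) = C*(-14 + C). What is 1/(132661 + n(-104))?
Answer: 1/144933 ≈ 6.8997e-6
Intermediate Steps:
1/(132661 + n(-104)) = 1/(132661 - 104*(-14 - 104)) = 1/(132661 - 104*(-118)) = 1/(132661 + 12272) = 1/144933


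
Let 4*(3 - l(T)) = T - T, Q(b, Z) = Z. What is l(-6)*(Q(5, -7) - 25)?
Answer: -96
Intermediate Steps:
l(T) = 3 (l(T) = 3 - (T - T)/4 = 3 - ¼*0 = 3 + 0 = 3)
l(-6)*(Q(5, -7) - 25) = 3*(-7 - 25) = 3*(-32) = -96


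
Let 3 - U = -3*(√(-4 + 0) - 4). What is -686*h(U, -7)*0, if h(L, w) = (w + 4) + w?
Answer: 0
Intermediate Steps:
U = -9 + 6*I (U = 3 - (-3)*(√(-4 + 0) - 4) = 3 - (-3)*(√(-4) - 4) = 3 - (-3)*(2*I - 4) = 3 - (-3)*(-4 + 2*I) = 3 - (12 - 6*I) = 3 + (-12 + 6*I) = -9 + 6*I ≈ -9.0 + 6.0*I)
h(L, w) = 4 + 2*w (h(L, w) = (4 + w) + w = 4 + 2*w)
-686*h(U, -7)*0 = -686*(4 + 2*(-7))*0 = -686*(4 - 14)*0 = -(-6860)*0 = -686*0 = 0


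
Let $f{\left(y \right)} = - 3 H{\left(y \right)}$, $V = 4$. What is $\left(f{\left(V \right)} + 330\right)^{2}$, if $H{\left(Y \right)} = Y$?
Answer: $101124$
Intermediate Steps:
$f{\left(y \right)} = - 3 y$
$\left(f{\left(V \right)} + 330\right)^{2} = \left(\left(-3\right) 4 + 330\right)^{2} = \left(-12 + 330\right)^{2} = 318^{2} = 101124$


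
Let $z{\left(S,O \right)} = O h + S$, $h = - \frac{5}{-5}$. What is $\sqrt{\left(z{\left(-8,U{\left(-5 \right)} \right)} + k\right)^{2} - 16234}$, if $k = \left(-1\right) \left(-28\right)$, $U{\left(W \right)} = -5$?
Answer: $i \sqrt{16009} \approx 126.53 i$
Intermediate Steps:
$h = 1$ ($h = \left(-5\right) \left(- \frac{1}{5}\right) = 1$)
$k = 28$
$z{\left(S,O \right)} = O + S$ ($z{\left(S,O \right)} = O 1 + S = O + S$)
$\sqrt{\left(z{\left(-8,U{\left(-5 \right)} \right)} + k\right)^{2} - 16234} = \sqrt{\left(\left(-5 - 8\right) + 28\right)^{2} - 16234} = \sqrt{\left(-13 + 28\right)^{2} - 16234} = \sqrt{15^{2} - 16234} = \sqrt{225 - 16234} = \sqrt{-16009} = i \sqrt{16009}$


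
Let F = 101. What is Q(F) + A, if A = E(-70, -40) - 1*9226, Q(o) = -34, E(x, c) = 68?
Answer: -9192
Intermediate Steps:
A = -9158 (A = 68 - 1*9226 = 68 - 9226 = -9158)
Q(F) + A = -34 - 9158 = -9192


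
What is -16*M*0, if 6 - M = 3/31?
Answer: 0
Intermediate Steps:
M = 183/31 (M = 6 - 3/31 = 183/31 ≈ 5.9032)
-16*M*0 = -16*183/31*0 = -2928/31*0 = 0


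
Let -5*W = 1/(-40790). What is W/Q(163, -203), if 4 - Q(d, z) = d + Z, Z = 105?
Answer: -1/53842800 ≈ -1.8573e-8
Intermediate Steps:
W = 1/203950 (W = -⅕/(-40790) = -⅕*(-1/40790) = 1/203950 ≈ 4.9032e-6)
Q(d, z) = -101 - d (Q(d, z) = 4 - (d + 105) = 4 - (105 + d) = 4 + (-105 - d) = -101 - d)
W/Q(163, -203) = 1/(203950*(-101 - 1*163)) = 1/(203950*(-101 - 163)) = (1/203950)/(-264) = (1/203950)*(-1/264) = -1/53842800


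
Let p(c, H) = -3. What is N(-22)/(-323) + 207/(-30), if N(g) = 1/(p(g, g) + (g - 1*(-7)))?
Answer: -100289/14535 ≈ -6.8998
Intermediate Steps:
N(g) = 1/(4 + g) (N(g) = 1/(-3 + (g - 1*(-7))) = 1/(-3 + (g + 7)) = 1/(-3 + (7 + g)) = 1/(4 + g))
N(-22)/(-323) + 207/(-30) = 1/((4 - 22)*(-323)) + 207/(-30) = -1/323/(-18) + 207*(-1/30) = -1/18*(-1/323) - 69/10 = 1/5814 - 69/10 = -100289/14535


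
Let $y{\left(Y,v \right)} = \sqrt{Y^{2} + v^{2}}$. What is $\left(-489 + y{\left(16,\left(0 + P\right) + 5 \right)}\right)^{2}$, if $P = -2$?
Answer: $\left(489 - \sqrt{265}\right)^{2} \approx 2.2347 \cdot 10^{5}$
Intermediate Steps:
$\left(-489 + y{\left(16,\left(0 + P\right) + 5 \right)}\right)^{2} = \left(-489 + \sqrt{16^{2} + \left(\left(0 - 2\right) + 5\right)^{2}}\right)^{2} = \left(-489 + \sqrt{256 + \left(-2 + 5\right)^{2}}\right)^{2} = \left(-489 + \sqrt{256 + 3^{2}}\right)^{2} = \left(-489 + \sqrt{256 + 9}\right)^{2} = \left(-489 + \sqrt{265}\right)^{2}$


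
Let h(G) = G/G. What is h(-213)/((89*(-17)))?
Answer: -1/1513 ≈ -0.00066094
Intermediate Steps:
h(G) = 1
h(-213)/((89*(-17))) = 1/(89*(-17)) = 1/(-1513) = 1*(-1/1513) = -1/1513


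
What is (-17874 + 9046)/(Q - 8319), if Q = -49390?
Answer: 8828/57709 ≈ 0.15297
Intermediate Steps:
(-17874 + 9046)/(Q - 8319) = (-17874 + 9046)/(-49390 - 8319) = -8828/(-57709) = -8828*(-1/57709) = 8828/57709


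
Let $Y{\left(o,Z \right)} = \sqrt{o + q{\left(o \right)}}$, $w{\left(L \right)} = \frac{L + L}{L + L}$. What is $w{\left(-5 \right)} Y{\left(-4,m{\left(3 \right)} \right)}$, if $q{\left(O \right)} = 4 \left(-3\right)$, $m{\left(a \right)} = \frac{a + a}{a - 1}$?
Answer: $4 i \approx 4.0 i$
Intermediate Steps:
$m{\left(a \right)} = \frac{2 a}{-1 + a}$
$q{\left(O \right)} = -12$
$w{\left(L \right)} = 1$ ($w{\left(L \right)} = \frac{2 L}{2 L} = 2 L \frac{1}{2 L} = 1$)
$Y{\left(o,Z \right)} = \sqrt{-12 + o}$ ($Y{\left(o,Z \right)} = \sqrt{o - 12} = \sqrt{-12 + o}$)
$w{\left(-5 \right)} Y{\left(-4,m{\left(3 \right)} \right)} = 1 \sqrt{-12 - 4} = 1 \sqrt{-16} = 1 \cdot 4 i = 4 i$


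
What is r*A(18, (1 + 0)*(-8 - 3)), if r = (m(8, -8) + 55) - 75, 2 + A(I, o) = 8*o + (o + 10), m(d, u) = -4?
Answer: 2184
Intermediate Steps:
A(I, o) = 8 + 9*o (A(I, o) = -2 + (8*o + (o + 10)) = -2 + (8*o + (10 + o)) = -2 + (10 + 9*o) = 8 + 9*o)
r = -24 (r = (-4 + 55) - 75 = 51 - 75 = -24)
r*A(18, (1 + 0)*(-8 - 3)) = -24*(8 + 9*((1 + 0)*(-8 - 3))) = -24*(8 + 9*(1*(-11))) = -24*(8 + 9*(-11)) = -24*(8 - 99) = -24*(-91) = 2184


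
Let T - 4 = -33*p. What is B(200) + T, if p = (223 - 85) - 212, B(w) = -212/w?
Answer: 122247/50 ≈ 2444.9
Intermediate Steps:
p = -74 (p = 138 - 212 = -74)
T = 2446 (T = 4 - 33*(-74) = 4 + 2442 = 2446)
B(200) + T = -212/200 + 2446 = -212*1/200 + 2446 = -53/50 + 2446 = 122247/50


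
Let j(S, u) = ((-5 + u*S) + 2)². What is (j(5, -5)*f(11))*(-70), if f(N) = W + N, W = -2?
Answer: -493920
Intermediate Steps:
f(N) = -2 + N
j(S, u) = (-3 + S*u)² (j(S, u) = ((-5 + S*u) + 2)² = (-3 + S*u)²)
(j(5, -5)*f(11))*(-70) = ((-3 + 5*(-5))²*(-2 + 11))*(-70) = ((-3 - 25)²*9)*(-70) = ((-28)²*9)*(-70) = (784*9)*(-70) = 7056*(-70) = -493920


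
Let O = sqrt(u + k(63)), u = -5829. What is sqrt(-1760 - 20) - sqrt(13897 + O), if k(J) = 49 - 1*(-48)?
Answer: -sqrt(13897 + 2*I*sqrt(1433)) + 2*I*sqrt(445) ≈ -117.89 + 41.869*I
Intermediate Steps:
k(J) = 97 (k(J) = 49 + 48 = 97)
O = 2*I*sqrt(1433) (O = sqrt(-5829 + 97) = sqrt(-5732) = 2*I*sqrt(1433) ≈ 75.71*I)
sqrt(-1760 - 20) - sqrt(13897 + O) = sqrt(-1760 - 20) - sqrt(13897 + 2*I*sqrt(1433)) = sqrt(-1780) - sqrt(13897 + 2*I*sqrt(1433)) = 2*I*sqrt(445) - sqrt(13897 + 2*I*sqrt(1433)) = -sqrt(13897 + 2*I*sqrt(1433)) + 2*I*sqrt(445)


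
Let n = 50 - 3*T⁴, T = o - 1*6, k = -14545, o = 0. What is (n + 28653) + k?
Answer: 10270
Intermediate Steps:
T = -6 (T = 0 - 1*6 = 0 - 6 = -6)
n = -3838 (n = 50 - 3*(-6)⁴ = 50 - 3*1296 = 50 - 3888 = -3838)
(n + 28653) + k = (-3838 + 28653) - 14545 = 24815 - 14545 = 10270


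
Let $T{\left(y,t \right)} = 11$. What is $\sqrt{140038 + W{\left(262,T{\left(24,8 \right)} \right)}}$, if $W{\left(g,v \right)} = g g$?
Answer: $\sqrt{208682} \approx 456.82$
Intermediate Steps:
$W{\left(g,v \right)} = g^{2}$
$\sqrt{140038 + W{\left(262,T{\left(24,8 \right)} \right)}} = \sqrt{140038 + 262^{2}} = \sqrt{140038 + 68644} = \sqrt{208682}$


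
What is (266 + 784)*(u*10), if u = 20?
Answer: 210000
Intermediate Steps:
(266 + 784)*(u*10) = (266 + 784)*(20*10) = 1050*200 = 210000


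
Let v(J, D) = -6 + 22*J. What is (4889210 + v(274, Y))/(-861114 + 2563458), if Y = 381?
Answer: 203968/70931 ≈ 2.8756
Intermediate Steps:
(4889210 + v(274, Y))/(-861114 + 2563458) = (4889210 + (-6 + 22*274))/(-861114 + 2563458) = (4889210 + (-6 + 6028))/1702344 = (4889210 + 6022)*(1/1702344) = 4895232*(1/1702344) = 203968/70931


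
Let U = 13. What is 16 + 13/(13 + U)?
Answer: 33/2 ≈ 16.500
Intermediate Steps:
16 + 13/(13 + U) = 16 + 13/(13 + 13) = 16 + 13/26 = 16 + 13*(1/26) = 16 + ½ = 33/2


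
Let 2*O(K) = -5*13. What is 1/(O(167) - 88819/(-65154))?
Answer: -32577/1014343 ≈ -0.032116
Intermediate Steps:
O(K) = -65/2 (O(K) = (-5*13)/2 = (½)*(-65) = -65/2)
1/(O(167) - 88819/(-65154)) = 1/(-65/2 - 88819/(-65154)) = 1/(-65/2 - 88819*(-1/65154)) = 1/(-65/2 + 88819/65154) = 1/(-1014343/32577) = -32577/1014343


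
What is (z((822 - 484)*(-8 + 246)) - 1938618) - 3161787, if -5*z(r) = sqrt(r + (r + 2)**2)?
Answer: -5100405 - 24*sqrt(11235485)/5 ≈ -5.1165e+6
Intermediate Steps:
z(r) = -sqrt(r + (2 + r)**2)/5 (z(r) = -sqrt(r + (r + 2)**2)/5 = -sqrt(r + (2 + r)**2)/5)
(z((822 - 484)*(-8 + 246)) - 1938618) - 3161787 = (-sqrt((822 - 484)*(-8 + 246) + (2 + (822 - 484)*(-8 + 246))**2)/5 - 1938618) - 3161787 = (-sqrt(338*238 + (2 + 338*238)**2)/5 - 1938618) - 3161787 = (-sqrt(80444 + (2 + 80444)**2)/5 - 1938618) - 3161787 = (-sqrt(80444 + 80446**2)/5 - 1938618) - 3161787 = (-sqrt(80444 + 6471558916)/5 - 1938618) - 3161787 = (-24*sqrt(11235485)/5 - 1938618) - 3161787 = (-1938618 - 24*sqrt(11235485)/5) - 3161787 = -5100405 - 24*sqrt(11235485)/5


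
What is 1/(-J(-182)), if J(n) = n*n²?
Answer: 1/6028568 ≈ 1.6588e-7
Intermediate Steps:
J(n) = n³
1/(-J(-182)) = 1/(-1*(-182)³) = 1/(-1*(-6028568)) = 1/6028568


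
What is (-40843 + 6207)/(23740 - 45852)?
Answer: 8659/5528 ≈ 1.5664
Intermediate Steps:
(-40843 + 6207)/(23740 - 45852) = -34636/(-22112) = -34636*(-1/22112) = 8659/5528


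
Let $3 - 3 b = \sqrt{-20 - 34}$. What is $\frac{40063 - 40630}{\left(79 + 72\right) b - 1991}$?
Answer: $\frac{521640}{1761203} - \frac{85617 i \sqrt{6}}{3522406} \approx 0.29618 - 0.059538 i$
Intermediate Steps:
$b = 1 - i \sqrt{6}$ ($b = 1 - \frac{\sqrt{-20 - 34}}{3} = 1 - \frac{\sqrt{-54}}{3} = 1 - \frac{3 i \sqrt{6}}{3} = 1 - i \sqrt{6} \approx 1.0 - 2.4495 i$)
$\frac{40063 - 40630}{\left(79 + 72\right) b - 1991} = \frac{40063 - 40630}{\left(79 + 72\right) \left(1 - i \sqrt{6}\right) - 1991} = - \frac{567}{151 \left(1 - i \sqrt{6}\right) - 1991} = - \frac{567}{\left(151 - 151 i \sqrt{6}\right) - 1991} = - \frac{567}{-1840 - 151 i \sqrt{6}}$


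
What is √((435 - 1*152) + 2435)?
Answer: 3*√302 ≈ 52.134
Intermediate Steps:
√((435 - 1*152) + 2435) = √((435 - 152) + 2435) = √(283 + 2435) = √2718 = 3*√302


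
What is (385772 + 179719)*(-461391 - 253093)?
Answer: -404034271644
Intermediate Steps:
(385772 + 179719)*(-461391 - 253093) = 565491*(-714484) = -404034271644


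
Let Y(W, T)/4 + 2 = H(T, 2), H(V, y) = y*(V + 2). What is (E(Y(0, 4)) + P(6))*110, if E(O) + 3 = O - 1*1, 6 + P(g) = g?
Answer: 3960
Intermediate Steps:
P(g) = -6 + g
H(V, y) = y*(2 + V)
Y(W, T) = 8 + 8*T (Y(W, T) = -8 + 4*(2*(2 + T)) = -8 + 4*(4 + 2*T) = -8 + (16 + 8*T) = 8 + 8*T)
E(O) = -4 + O (E(O) = -3 + (O - 1*1) = -3 + (O - 1) = -3 + (-1 + O) = -4 + O)
(E(Y(0, 4)) + P(6))*110 = ((-4 + (8 + 8*4)) + (-6 + 6))*110 = ((-4 + (8 + 32)) + 0)*110 = ((-4 + 40) + 0)*110 = (36 + 0)*110 = 36*110 = 3960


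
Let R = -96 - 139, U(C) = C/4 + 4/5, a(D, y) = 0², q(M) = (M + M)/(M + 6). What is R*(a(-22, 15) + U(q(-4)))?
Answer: 47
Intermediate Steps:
q(M) = 2*M/(6 + M) (q(M) = (2*M)/(6 + M) = 2*M/(6 + M))
a(D, y) = 0
U(C) = ⅘ + C/4 (U(C) = C*(¼) + 4*(⅕) = C/4 + ⅘ = ⅘ + C/4)
R = -235
R*(a(-22, 15) + U(q(-4))) = -235*(0 + (⅘ + (2*(-4)/(6 - 4))/4)) = -235*(0 + (⅘ + (2*(-4)/2)/4)) = -235*(0 + (⅘ + (2*(-4)*(½))/4)) = -235*(0 + (⅘ + (¼)*(-4))) = -235*(0 + (⅘ - 1)) = -235*(0 - ⅕) = -235*(-⅕) = 47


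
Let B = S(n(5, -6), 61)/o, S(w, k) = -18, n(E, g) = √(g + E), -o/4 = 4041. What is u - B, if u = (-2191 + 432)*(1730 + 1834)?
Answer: -5629630249/898 ≈ -6.2691e+6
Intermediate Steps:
o = -16164 (o = -4*4041 = -16164)
u = -6269076 (u = -1759*3564 = -6269076)
n(E, g) = √(E + g)
B = 1/898 (B = -18/(-16164) = -18*(-1/16164) = 1/898 ≈ 0.0011136)
u - B = -6269076 - 1*1/898 = -6269076 - 1/898 = -5629630249/898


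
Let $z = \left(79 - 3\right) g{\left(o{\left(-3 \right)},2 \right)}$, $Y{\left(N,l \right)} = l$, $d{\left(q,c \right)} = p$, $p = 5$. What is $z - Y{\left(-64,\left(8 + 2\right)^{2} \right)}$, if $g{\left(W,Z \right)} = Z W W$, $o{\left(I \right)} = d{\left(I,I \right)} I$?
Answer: $34100$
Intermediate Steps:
$d{\left(q,c \right)} = 5$
$o{\left(I \right)} = 5 I$
$g{\left(W,Z \right)} = Z W^{2}$ ($g{\left(W,Z \right)} = W Z W = Z W^{2}$)
$z = 34200$ ($z = \left(79 - 3\right) 2 \left(5 \left(-3\right)\right)^{2} = 76 \cdot 2 \left(-15\right)^{2} = 76 \cdot 2 \cdot 225 = 76 \cdot 450 = 34200$)
$z - Y{\left(-64,\left(8 + 2\right)^{2} \right)} = 34200 - \left(8 + 2\right)^{2} = 34200 - 10^{2} = 34200 - 100 = 34100$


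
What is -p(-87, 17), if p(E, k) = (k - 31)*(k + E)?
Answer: -980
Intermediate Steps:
p(E, k) = (-31 + k)*(E + k)
-p(-87, 17) = -(17**2 - 31*(-87) - 31*17 - 87*17) = -(289 + 2697 - 527 - 1479) = -1*980 = -980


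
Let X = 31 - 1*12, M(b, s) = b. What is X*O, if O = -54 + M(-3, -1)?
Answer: -1083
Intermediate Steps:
X = 19 (X = 31 - 12 = 19)
O = -57 (O = -54 - 3 = -57)
X*O = 19*(-57) = -1083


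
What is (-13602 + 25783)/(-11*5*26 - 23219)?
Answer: -12181/24649 ≈ -0.49418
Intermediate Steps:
(-13602 + 25783)/(-11*5*26 - 23219) = 12181/(-55*26 - 23219) = 12181/(-1430 - 23219) = 12181/(-24649) = 12181*(-1/24649) = -12181/24649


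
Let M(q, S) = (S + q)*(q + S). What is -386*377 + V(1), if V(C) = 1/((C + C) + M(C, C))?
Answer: -873131/6 ≈ -1.4552e+5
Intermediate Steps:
M(q, S) = (S + q)² (M(q, S) = (S + q)*(S + q) = (S + q)²)
V(C) = 1/(2*C + 4*C²) (V(C) = 1/((C + C) + (C + C)²) = 1/(2*C + (2*C)²) = 1/(2*C + 4*C²))
-386*377 + V(1) = -386*377 + (½)/(1*(1 + 2*1)) = -145522 + (½)*1/(1 + 2) = -145522 + (½)*1/3 = -145522 + (½)*1*(⅓) = -145522 + ⅙ = -873131/6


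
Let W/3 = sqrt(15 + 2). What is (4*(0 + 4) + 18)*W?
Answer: 102*sqrt(17) ≈ 420.56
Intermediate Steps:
W = 3*sqrt(17) (W = 3*sqrt(15 + 2) = 3*sqrt(17) ≈ 12.369)
(4*(0 + 4) + 18)*W = (4*(0 + 4) + 18)*(3*sqrt(17)) = (4*4 + 18)*(3*sqrt(17)) = (16 + 18)*(3*sqrt(17)) = 34*(3*sqrt(17)) = 102*sqrt(17)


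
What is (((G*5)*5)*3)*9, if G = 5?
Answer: 3375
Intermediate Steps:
(((G*5)*5)*3)*9 = (((5*5)*5)*3)*9 = ((25*5)*3)*9 = (125*3)*9 = 375*9 = 3375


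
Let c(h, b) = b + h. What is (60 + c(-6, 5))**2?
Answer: 3481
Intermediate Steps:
(60 + c(-6, 5))**2 = (60 + (5 - 6))**2 = (60 - 1)**2 = 59**2 = 3481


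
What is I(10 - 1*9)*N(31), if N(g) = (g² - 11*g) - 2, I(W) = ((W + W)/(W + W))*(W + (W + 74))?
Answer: 46968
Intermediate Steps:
I(W) = 74 + 2*W (I(W) = ((2*W)/((2*W)))*(W + (74 + W)) = ((2*W)*(1/(2*W)))*(74 + 2*W) = 1*(74 + 2*W) = 74 + 2*W)
N(g) = -2 + g² - 11*g
I(10 - 1*9)*N(31) = (74 + 2*(10 - 1*9))*(-2 + 31² - 11*31) = (74 + 2*(10 - 9))*(-2 + 961 - 341) = (74 + 2*1)*618 = (74 + 2)*618 = 76*618 = 46968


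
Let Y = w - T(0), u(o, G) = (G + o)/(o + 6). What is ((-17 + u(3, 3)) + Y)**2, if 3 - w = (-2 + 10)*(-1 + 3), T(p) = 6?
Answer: 11236/9 ≈ 1248.4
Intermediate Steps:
u(o, G) = (G + o)/(6 + o)
w = -13 (w = 3 - (-2 + 10)*(-1 + 3) = 3 - 8*2 = 3 - 1*16 = 3 - 16 = -13)
Y = -19 (Y = -13 - 1*6 = -13 - 6 = -19)
((-17 + u(3, 3)) + Y)**2 = ((-17 + (3 + 3)/(6 + 3)) - 19)**2 = ((-17 + 6/9) - 19)**2 = ((-17 + (1/9)*6) - 19)**2 = ((-17 + 2/3) - 19)**2 = (-49/3 - 19)**2 = (-106/3)**2 = 11236/9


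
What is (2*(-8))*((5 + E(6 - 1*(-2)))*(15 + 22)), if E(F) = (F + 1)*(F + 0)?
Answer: -45584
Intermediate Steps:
E(F) = F*(1 + F) (E(F) = (1 + F)*F = F*(1 + F))
(2*(-8))*((5 + E(6 - 1*(-2)))*(15 + 22)) = (2*(-8))*((5 + (6 - 1*(-2))*(1 + (6 - 1*(-2))))*(15 + 22)) = -16*(5 + (6 + 2)*(1 + (6 + 2)))*37 = -16*(5 + 8*(1 + 8))*37 = -16*(5 + 8*9)*37 = -16*(5 + 72)*37 = -1232*37 = -16*2849 = -45584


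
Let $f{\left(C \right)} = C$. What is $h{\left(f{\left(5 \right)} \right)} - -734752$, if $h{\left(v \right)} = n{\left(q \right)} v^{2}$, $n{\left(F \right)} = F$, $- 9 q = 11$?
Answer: $\frac{6612493}{9} \approx 7.3472 \cdot 10^{5}$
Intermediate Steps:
$q = - \frac{11}{9}$ ($q = \left(- \frac{1}{9}\right) 11 = - \frac{11}{9} \approx -1.2222$)
$h{\left(v \right)} = - \frac{11 v^{2}}{9}$
$h{\left(f{\left(5 \right)} \right)} - -734752 = - \frac{11 \cdot 5^{2}}{9} - -734752 = \left(- \frac{11}{9}\right) 25 + 734752 = - \frac{275}{9} + 734752 = \frac{6612493}{9}$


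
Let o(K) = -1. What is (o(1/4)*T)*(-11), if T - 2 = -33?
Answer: -341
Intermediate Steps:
T = -31 (T = 2 - 33 = -31)
(o(1/4)*T)*(-11) = -1*(-31)*(-11) = 31*(-11) = -341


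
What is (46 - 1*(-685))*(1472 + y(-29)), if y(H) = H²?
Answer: 1690803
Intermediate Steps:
(46 - 1*(-685))*(1472 + y(-29)) = (46 - 1*(-685))*(1472 + (-29)²) = (46 + 685)*(1472 + 841) = 731*2313 = 1690803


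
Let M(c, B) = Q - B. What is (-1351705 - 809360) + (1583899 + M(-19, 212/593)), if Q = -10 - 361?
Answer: -342479653/593 ≈ -5.7754e+5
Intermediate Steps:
Q = -371
M(c, B) = -371 - B
(-1351705 - 809360) + (1583899 + M(-19, 212/593)) = (-1351705 - 809360) + (1583899 + (-371 - 212/593)) = -2161065 + (1583899 + (-371 - 212/593)) = -2161065 + (1583899 - 220215/593) = -2161065 + 939031892/593 = -342479653/593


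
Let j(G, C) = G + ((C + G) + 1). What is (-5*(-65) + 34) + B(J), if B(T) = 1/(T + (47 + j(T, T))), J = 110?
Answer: 175193/488 ≈ 359.00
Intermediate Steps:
j(G, C) = 1 + C + 2*G (j(G, C) = G + (1 + C + G) = 1 + C + 2*G)
B(T) = 1/(48 + 4*T) (B(T) = 1/(T + (47 + (1 + T + 2*T))) = 1/(T + (47 + (1 + 3*T))) = 1/(T + (48 + 3*T)) = 1/(48 + 4*T))
(-5*(-65) + 34) + B(J) = (-5*(-65) + 34) + 1/(4*(12 + 110)) = (325 + 34) + (¼)/122 = 359 + (¼)*(1/122) = 359 + 1/488 = 175193/488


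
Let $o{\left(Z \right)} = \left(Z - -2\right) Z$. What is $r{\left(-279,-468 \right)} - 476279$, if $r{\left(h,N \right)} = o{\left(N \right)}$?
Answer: $-258191$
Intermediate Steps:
$o{\left(Z \right)} = Z \left(2 + Z\right)$ ($o{\left(Z \right)} = \left(Z + 2\right) Z = \left(2 + Z\right) Z = Z \left(2 + Z\right)$)
$r{\left(h,N \right)} = N \left(2 + N\right)$
$r{\left(-279,-468 \right)} - 476279 = - 468 \left(2 - 468\right) - 476279 = \left(-468\right) \left(-466\right) - 476279 = 218088 - 476279 = -258191$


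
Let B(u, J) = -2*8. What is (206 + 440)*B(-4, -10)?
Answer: -10336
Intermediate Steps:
B(u, J) = -16
(206 + 440)*B(-4, -10) = (206 + 440)*(-16) = 646*(-16) = -10336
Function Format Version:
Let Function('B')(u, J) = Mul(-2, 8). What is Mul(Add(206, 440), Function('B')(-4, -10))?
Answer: -10336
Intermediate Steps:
Function('B')(u, J) = -16
Mul(Add(206, 440), Function('B')(-4, -10)) = Mul(Add(206, 440), -16) = Mul(646, -16) = -10336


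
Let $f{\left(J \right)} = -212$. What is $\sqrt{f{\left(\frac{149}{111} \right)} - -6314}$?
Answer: $3 \sqrt{678} \approx 78.115$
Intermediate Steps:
$\sqrt{f{\left(\frac{149}{111} \right)} - -6314} = \sqrt{-212 - -6314} = \sqrt{-212 + 6314} = \sqrt{6102} = 3 \sqrt{678}$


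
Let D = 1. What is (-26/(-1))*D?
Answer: 26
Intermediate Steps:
(-26/(-1))*D = -26/(-1)*1 = -26*(-1)*1 = 26*1 = 26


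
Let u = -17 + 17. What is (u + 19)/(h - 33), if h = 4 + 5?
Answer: -19/24 ≈ -0.79167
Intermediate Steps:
h = 9
u = 0
(u + 19)/(h - 33) = (0 + 19)/(9 - 33) = 19/(-24) = 19*(-1/24) = -19/24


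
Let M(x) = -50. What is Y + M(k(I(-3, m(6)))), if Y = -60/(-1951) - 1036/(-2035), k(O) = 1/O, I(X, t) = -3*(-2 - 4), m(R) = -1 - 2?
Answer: -5307322/107305 ≈ -49.460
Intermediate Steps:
m(R) = -3
I(X, t) = 18 (I(X, t) = -3*(-6) = 18)
Y = 57928/107305 (Y = -60*(-1/1951) - 1036*(-1/2035) = 60/1951 + 28/55 = 57928/107305 ≈ 0.53984)
Y + M(k(I(-3, m(6)))) = 57928/107305 - 50 = -5307322/107305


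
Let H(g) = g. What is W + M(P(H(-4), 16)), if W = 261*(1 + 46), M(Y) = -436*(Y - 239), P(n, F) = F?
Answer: 109495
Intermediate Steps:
M(Y) = 104204 - 436*Y (M(Y) = -436*(-239 + Y) = 104204 - 436*Y)
W = 12267 (W = 261*47 = 12267)
W + M(P(H(-4), 16)) = 12267 + (104204 - 436*16) = 12267 + (104204 - 6976) = 12267 + 97228 = 109495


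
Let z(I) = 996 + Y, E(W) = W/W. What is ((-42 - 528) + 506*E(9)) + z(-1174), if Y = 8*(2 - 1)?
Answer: 940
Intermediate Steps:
E(W) = 1
Y = 8 (Y = 8*1 = 8)
z(I) = 1004 (z(I) = 996 + 8 = 1004)
((-42 - 528) + 506*E(9)) + z(-1174) = ((-42 - 528) + 506*1) + 1004 = (-570 + 506) + 1004 = -64 + 1004 = 940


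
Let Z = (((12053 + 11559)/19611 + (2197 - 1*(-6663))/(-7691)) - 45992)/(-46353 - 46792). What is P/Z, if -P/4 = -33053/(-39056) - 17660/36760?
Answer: -2170551125062846071/732299456578174816 ≈ -2.9640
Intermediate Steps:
P = -13132483/8973116 (P = -4*(-33053/(-39056) - 17660/36760) = -4*(-33053*(-1/39056) - 17660*1/36760) = -4*(33053/39056 - 883/1838) = -4*13132483/35892464 = -13132483/8973116 ≈ -1.4635)
Z = 1387376554792/2809778556429 (Z = ((23612*(1/19611) + (2197 + 6663)*(-1/7691)) - 45992)/(-93145) = ((23612/19611 + 8860*(-1/7691)) - 45992)*(-1/93145) = ((23612/19611 - 8860/7691) - 45992)*(-1/93145) = (7846432/150828201 - 45992)*(-1/93145) = -6936882773960/150828201*(-1/93145) = 1387376554792/2809778556429 ≈ 0.49377)
P/Z = -13132483/(8973116*1387376554792/2809778556429) = -13132483/8973116*2809778556429/1387376554792 = -2170551125062846071/732299456578174816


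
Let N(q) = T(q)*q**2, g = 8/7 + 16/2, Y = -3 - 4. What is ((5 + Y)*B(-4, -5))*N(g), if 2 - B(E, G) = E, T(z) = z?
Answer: -3145728/343 ≈ -9171.2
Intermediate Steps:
Y = -7
B(E, G) = 2 - E
g = 64/7 (g = 8*(1/7) + 16*(1/2) = 8/7 + 8 = 64/7 ≈ 9.1429)
N(q) = q**3 (N(q) = q*q**2 = q**3)
((5 + Y)*B(-4, -5))*N(g) = ((5 - 7)*(2 - 1*(-4)))*(64/7)**3 = -2*(2 + 4)*(262144/343) = -2*6*(262144/343) = -12*262144/343 = -3145728/343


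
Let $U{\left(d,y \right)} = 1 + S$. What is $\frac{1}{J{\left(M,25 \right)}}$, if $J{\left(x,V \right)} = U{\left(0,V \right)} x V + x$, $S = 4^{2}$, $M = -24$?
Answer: $- \frac{1}{10224} \approx -9.7809 \cdot 10^{-5}$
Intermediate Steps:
$S = 16$
$U{\left(d,y \right)} = 17$ ($U{\left(d,y \right)} = 1 + 16 = 17$)
$J{\left(x,V \right)} = x + 17 V x$ ($J{\left(x,V \right)} = 17 x V + x = 17 V x + x = x + 17 V x$)
$\frac{1}{J{\left(M,25 \right)}} = \frac{1}{\left(-24\right) \left(1 + 17 \cdot 25\right)} = \frac{1}{\left(-24\right) \left(1 + 425\right)} = \frac{1}{\left(-24\right) 426} = \frac{1}{-10224} = - \frac{1}{10224}$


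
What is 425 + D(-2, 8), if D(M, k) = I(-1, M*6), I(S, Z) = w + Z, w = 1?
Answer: 414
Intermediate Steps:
I(S, Z) = 1 + Z
D(M, k) = 1 + 6*M (D(M, k) = 1 + M*6 = 1 + 6*M)
425 + D(-2, 8) = 425 + (1 + 6*(-2)) = 425 + (1 - 12) = 425 - 11 = 414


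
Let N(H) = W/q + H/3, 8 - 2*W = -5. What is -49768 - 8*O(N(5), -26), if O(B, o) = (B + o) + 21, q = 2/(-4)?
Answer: -148912/3 ≈ -49637.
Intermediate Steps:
q = -1/2 (q = 2*(-1/4) = -1/2 ≈ -0.50000)
W = 13/2 (W = 4 - 1/2*(-5) = 4 + 5/2 = 13/2 ≈ 6.5000)
N(H) = -13 + H/3 (N(H) = 13/(2*(-1/2)) + H/3 = (13/2)*(-2) + H*(1/3) = -13 + H/3)
O(B, o) = 21 + B + o
-49768 - 8*O(N(5), -26) = -49768 - 8*(21 + (-13 + (1/3)*5) - 26) = -49768 - 8*(21 + (-13 + 5/3) - 26) = -49768 - 8*(21 - 34/3 - 26) = -49768 - 8*(-49)/3 = -49768 - 1*(-392/3) = -49768 + 392/3 = -148912/3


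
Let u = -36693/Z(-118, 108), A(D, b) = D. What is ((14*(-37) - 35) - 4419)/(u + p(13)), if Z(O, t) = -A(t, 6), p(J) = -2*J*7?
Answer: -19888/631 ≈ -31.518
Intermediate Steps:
p(J) = -14*J
Z(O, t) = -t
u = 1359/4 (u = -36693/((-1*108)) = -36693/(-108) = -36693*(-1/108) = 1359/4 ≈ 339.75)
((14*(-37) - 35) - 4419)/(u + p(13)) = ((14*(-37) - 35) - 4419)/(1359/4 - 14*13) = ((-518 - 35) - 4419)/(1359/4 - 182) = (-553 - 4419)/(631/4) = -4972*4/631 = -19888/631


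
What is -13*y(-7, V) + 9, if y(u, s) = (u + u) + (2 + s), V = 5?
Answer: 100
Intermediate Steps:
y(u, s) = 2 + s + 2*u (y(u, s) = 2*u + (2 + s) = 2 + s + 2*u)
-13*y(-7, V) + 9 = -13*(2 + 5 + 2*(-7)) + 9 = -13*(2 + 5 - 14) + 9 = -13*(-7) + 9 = 91 + 9 = 100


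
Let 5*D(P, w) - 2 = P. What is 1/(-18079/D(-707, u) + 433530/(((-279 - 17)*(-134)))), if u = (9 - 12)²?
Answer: 2796312/389106593 ≈ 0.0071865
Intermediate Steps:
u = 9 (u = (-3)² = 9)
D(P, w) = ⅖ + P/5
1/(-18079/D(-707, u) + 433530/(((-279 - 17)*(-134)))) = 1/(-18079/(⅖ + (⅕)*(-707)) + 433530/(((-279 - 17)*(-134)))) = 1/(-18079/(⅖ - 707/5) + 433530/((-296*(-134)))) = 1/(-18079/(-141) + 433530/39664) = 1/(-18079*(-1/141) + 433530*(1/39664)) = 1/(18079/141 + 216765/19832) = 1/(389106593/2796312) = 2796312/389106593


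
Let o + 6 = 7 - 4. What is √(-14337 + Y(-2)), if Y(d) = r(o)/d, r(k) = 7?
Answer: I*√57362/2 ≈ 119.75*I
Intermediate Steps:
o = -3 (o = -6 + (7 - 4) = -6 + 3 = -3)
Y(d) = 7/d
√(-14337 + Y(-2)) = √(-14337 + 7/(-2)) = √(-14337 + 7*(-½)) = √(-14337 - 7/2) = √(-28681/2) = I*√57362/2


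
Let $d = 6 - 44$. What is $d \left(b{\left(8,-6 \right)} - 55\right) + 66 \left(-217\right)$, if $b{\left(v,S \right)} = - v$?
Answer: $-11928$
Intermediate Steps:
$d = -38$ ($d = 6 - 44 = -38$)
$d \left(b{\left(8,-6 \right)} - 55\right) + 66 \left(-217\right) = - 38 \left(\left(-1\right) 8 - 55\right) + 66 \left(-217\right) = - 38 \left(-8 - 55\right) - 14322 = \left(-38\right) \left(-63\right) - 14322 = 2394 - 14322 = -11928$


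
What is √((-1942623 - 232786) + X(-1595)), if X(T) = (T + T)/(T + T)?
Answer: 12*I*√15107 ≈ 1474.9*I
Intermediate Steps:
X(T) = 1 (X(T) = (2*T)/((2*T)) = (2*T)*(1/(2*T)) = 1)
√((-1942623 - 232786) + X(-1595)) = √((-1942623 - 232786) + 1) = √(-2175409 + 1) = √(-2175408) = 12*I*√15107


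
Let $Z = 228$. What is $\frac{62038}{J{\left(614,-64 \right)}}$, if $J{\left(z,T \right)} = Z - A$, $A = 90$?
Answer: $\frac{31019}{69} \approx 449.55$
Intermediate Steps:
$J{\left(z,T \right)} = 138$ ($J{\left(z,T \right)} = 228 - 90 = 138$)
$\frac{62038}{J{\left(614,-64 \right)}} = \frac{62038}{138} = 62038 \cdot \frac{1}{138} = \frac{31019}{69}$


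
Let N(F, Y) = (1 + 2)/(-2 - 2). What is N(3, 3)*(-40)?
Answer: 30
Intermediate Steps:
N(F, Y) = -¾ (N(F, Y) = 3/(-4) = 3*(-¼) = -¾)
N(3, 3)*(-40) = -¾*(-40) = 30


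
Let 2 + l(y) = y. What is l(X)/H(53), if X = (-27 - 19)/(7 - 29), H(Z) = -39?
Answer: -1/429 ≈ -0.0023310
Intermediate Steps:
X = 23/11 (X = -46/(-22) = -46*(-1/22) = 23/11 ≈ 2.0909)
l(y) = -2 + y
l(X)/H(53) = (-2 + 23/11)/(-39) = (1/11)*(-1/39) = -1/429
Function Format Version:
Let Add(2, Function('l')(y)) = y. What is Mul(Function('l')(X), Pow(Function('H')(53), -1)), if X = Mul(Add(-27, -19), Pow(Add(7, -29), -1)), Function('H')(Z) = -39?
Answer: Rational(-1, 429) ≈ -0.0023310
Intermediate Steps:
X = Rational(23, 11) (X = Mul(-46, Pow(-22, -1)) = Mul(-46, Rational(-1, 22)) = Rational(23, 11) ≈ 2.0909)
Function('l')(y) = Add(-2, y)
Mul(Function('l')(X), Pow(Function('H')(53), -1)) = Mul(Add(-2, Rational(23, 11)), Pow(-39, -1)) = Mul(Rational(1, 11), Rational(-1, 39)) = Rational(-1, 429)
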